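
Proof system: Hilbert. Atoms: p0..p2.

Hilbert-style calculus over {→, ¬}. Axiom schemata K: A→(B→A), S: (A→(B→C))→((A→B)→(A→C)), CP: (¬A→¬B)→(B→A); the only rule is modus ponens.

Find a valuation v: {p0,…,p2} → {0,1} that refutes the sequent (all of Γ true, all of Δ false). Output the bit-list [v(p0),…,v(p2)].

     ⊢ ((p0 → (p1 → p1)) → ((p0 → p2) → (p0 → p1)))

Truth-table refutation:
  v=000: Γ:[] Δ:[((p0 → (p1 → p1)) → ((p0 → p2) → (p0 → p1)))=T] refutes=False
  v=001: Γ:[] Δ:[((p0 → (p1 → p1)) → ((p0 → p2) → (p0 → p1)))=T] refutes=False
  v=010: Γ:[] Δ:[((p0 → (p1 → p1)) → ((p0 → p2) → (p0 → p1)))=T] refutes=False
  v=011: Γ:[] Δ:[((p0 → (p1 → p1)) → ((p0 → p2) → (p0 → p1)))=T] refutes=False
  v=100: Γ:[] Δ:[((p0 → (p1 → p1)) → ((p0 → p2) → (p0 → p1)))=T] refutes=False
  v=101: Γ:[] Δ:[((p0 → (p1 → p1)) → ((p0 → p2) → (p0 → p1)))=F] refutes=True  ← countermodel

Result: [1, 0, 1]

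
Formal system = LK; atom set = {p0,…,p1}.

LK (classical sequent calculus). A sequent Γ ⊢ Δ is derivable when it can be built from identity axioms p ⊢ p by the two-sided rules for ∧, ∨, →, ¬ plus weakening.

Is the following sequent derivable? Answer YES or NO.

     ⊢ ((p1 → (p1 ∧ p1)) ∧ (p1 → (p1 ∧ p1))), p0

Proof tree:
[WR]  ⊢ ((p1 → (p1 ∧ p1)) ∧ (p1 → (p1 ∧ p1))), p0
  [∧R]  ⊢ ((p1 → (p1 ∧ p1)) ∧ (p1 → (p1 ∧ p1)))
    [→R]  ⊢ (p1 → (p1 ∧ p1))
      [∧R] p1 ⊢ (p1 ∧ p1)
        [Ax] p1 ⊢ p1
        [Ax] p1 ⊢ p1
    [→R]  ⊢ (p1 → (p1 ∧ p1))
      [∧R] p1 ⊢ (p1 ∧ p1)
        [Ax] p1 ⊢ p1
        [Ax] p1 ⊢ p1

Result: YES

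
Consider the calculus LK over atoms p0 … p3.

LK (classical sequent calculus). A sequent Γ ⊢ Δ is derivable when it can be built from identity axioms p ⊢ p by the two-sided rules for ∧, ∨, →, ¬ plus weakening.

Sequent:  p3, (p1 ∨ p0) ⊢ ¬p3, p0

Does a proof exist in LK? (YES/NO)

Truth-table refutation:
  v=0000: Γ:[p3=F, (p1 ∨ p0)=F] Δ:[¬p3=T, p0=F] refutes=False
  v=0001: Γ:[p3=T, (p1 ∨ p0)=F] Δ:[¬p3=F, p0=F] refutes=False
  v=0010: Γ:[p3=F, (p1 ∨ p0)=F] Δ:[¬p3=T, p0=F] refutes=False
  v=0011: Γ:[p3=T, (p1 ∨ p0)=F] Δ:[¬p3=F, p0=F] refutes=False
  v=0100: Γ:[p3=F, (p1 ∨ p0)=T] Δ:[¬p3=T, p0=F] refutes=False
  v=0101: Γ:[p3=T, (p1 ∨ p0)=T] Δ:[¬p3=F, p0=F] refutes=True  ← countermodel

Result: NO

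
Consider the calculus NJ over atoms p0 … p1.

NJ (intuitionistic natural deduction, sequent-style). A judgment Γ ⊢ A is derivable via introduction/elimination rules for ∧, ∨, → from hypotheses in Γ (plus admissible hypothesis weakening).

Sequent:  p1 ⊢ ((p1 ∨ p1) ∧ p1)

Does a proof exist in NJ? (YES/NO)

Derivation trace:
[∧I] p1 ⊢ ((p1 ∨ p1) ∧ p1)
  [∨I₁] p1, p1 ⊢ (p1 ∨ p1)
    [Wk] p1, p1 ⊢ p1
      [Ax] p1 ⊢ p1
  [Ax] p1 ⊢ p1

Result: YES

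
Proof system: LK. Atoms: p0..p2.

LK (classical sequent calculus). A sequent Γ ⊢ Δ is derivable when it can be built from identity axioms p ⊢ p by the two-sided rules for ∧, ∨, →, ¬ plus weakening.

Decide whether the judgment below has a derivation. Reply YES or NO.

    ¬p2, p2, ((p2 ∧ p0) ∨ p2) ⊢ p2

Proof tree:
[∨L] ¬p2, p2, ((p2 ∧ p0) ∨ p2) ⊢ p2
  [∧L] ¬p2, (p2 ∧ p0) ⊢ 
    [¬L] p2, p0, ¬p2 ⊢ 
      [WL] p2, p0 ⊢ p2
        [Ax] p2 ⊢ p2
  [WL] p2, p2 ⊢ p2
    [Ax] p2 ⊢ p2

Result: YES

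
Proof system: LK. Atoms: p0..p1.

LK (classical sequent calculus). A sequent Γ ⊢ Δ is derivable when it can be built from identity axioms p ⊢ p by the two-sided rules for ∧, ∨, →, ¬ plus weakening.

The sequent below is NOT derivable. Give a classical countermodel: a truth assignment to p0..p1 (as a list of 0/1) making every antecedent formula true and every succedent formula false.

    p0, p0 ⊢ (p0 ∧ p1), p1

Search for a countermodel by truth-table:
  v=00: Γ:[p0=F, p0=F] Δ:[(p0 ∧ p1)=F, p1=F] refutes=False
  v=01: Γ:[p0=F, p0=F] Δ:[(p0 ∧ p1)=F, p1=T] refutes=False
  v=10: Γ:[p0=T, p0=T] Δ:[(p0 ∧ p1)=F, p1=F] refutes=True  ← countermodel

Result: [1, 0]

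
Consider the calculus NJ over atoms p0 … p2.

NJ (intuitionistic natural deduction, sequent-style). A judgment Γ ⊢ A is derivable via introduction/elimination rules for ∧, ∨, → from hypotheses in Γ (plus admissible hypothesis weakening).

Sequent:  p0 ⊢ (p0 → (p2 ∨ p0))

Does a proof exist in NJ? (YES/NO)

Proof tree:
[→I] p0 ⊢ (p0 → (p2 ∨ p0))
  [Wk] p0, p0 ⊢ (p2 ∨ p0)
    [∨I₂] p0 ⊢ (p2 ∨ p0)
      [Ax] p0 ⊢ p0

Result: YES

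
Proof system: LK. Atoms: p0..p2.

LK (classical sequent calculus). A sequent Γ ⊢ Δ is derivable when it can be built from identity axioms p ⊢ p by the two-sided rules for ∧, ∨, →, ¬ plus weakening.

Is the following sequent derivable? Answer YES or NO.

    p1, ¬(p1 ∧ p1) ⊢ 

Proof tree:
[¬L] p1, ¬(p1 ∧ p1) ⊢ 
  [∧R] p1 ⊢ (p1 ∧ p1)
    [Ax] p1 ⊢ p1
    [Ax] p1 ⊢ p1

Result: YES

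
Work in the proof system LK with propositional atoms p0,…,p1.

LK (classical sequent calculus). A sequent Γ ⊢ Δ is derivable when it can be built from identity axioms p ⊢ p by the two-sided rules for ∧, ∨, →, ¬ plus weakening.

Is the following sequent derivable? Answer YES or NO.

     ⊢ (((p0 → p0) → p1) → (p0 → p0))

Derivation (root first):
[→R]  ⊢ (((p0 → p0) → p1) → (p0 → p0))
  [→L] ((p0 → p0) → p1) ⊢ (p0 → p0)
    [→R]  ⊢ (p0 → p0)
      [Ax] p0 ⊢ p0
    [WL] p1 ⊢ (p0 → p0)
      [→R]  ⊢ (p0 → p0)
        [Ax] p0 ⊢ p0

Result: YES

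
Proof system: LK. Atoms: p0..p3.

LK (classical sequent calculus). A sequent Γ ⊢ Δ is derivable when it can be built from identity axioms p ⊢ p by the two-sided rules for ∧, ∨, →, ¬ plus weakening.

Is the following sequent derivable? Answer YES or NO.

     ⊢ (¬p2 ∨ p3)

Search for a countermodel by truth-table:
  v=0000: Γ:[] Δ:[(¬p2 ∨ p3)=T] refutes=False
  v=0001: Γ:[] Δ:[(¬p2 ∨ p3)=T] refutes=False
  v=0010: Γ:[] Δ:[(¬p2 ∨ p3)=F] refutes=True  ← countermodel

Result: NO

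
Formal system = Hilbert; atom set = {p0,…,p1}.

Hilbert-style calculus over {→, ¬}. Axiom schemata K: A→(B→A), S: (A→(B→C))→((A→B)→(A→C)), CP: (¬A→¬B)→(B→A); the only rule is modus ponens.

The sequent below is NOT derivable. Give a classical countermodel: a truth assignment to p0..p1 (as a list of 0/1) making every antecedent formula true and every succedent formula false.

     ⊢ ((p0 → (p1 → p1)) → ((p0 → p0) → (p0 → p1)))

Enumerate valuations to refute Γ ⊢ Δ:
  v=00: Γ:[] Δ:[((p0 → (p1 → p1)) → ((p0 → p0) → (p0 → p1)))=T] refutes=False
  v=01: Γ:[] Δ:[((p0 → (p1 → p1)) → ((p0 → p0) → (p0 → p1)))=T] refutes=False
  v=10: Γ:[] Δ:[((p0 → (p1 → p1)) → ((p0 → p0) → (p0 → p1)))=F] refutes=True  ← countermodel

Result: [1, 0]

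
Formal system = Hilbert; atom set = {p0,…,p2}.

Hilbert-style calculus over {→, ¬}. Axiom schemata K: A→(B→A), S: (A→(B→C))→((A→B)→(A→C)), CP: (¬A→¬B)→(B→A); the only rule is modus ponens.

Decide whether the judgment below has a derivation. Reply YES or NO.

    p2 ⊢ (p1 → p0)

Truth-table refutation:
  v=000: Γ:[p2=F] Δ:[(p1 → p0)=T] refutes=False
  v=001: Γ:[p2=T] Δ:[(p1 → p0)=T] refutes=False
  v=010: Γ:[p2=F] Δ:[(p1 → p0)=F] refutes=False
  v=011: Γ:[p2=T] Δ:[(p1 → p0)=F] refutes=True  ← countermodel

Result: NO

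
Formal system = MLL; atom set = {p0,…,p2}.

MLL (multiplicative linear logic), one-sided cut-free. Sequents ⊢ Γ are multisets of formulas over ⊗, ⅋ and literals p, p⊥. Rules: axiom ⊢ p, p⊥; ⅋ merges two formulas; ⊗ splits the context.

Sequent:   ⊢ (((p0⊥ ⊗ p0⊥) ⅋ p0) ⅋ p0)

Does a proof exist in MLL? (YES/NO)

Derivation (root first):
[⅋]  ⊢ (((p0⊥ ⊗ p0⊥) ⅋ p0) ⅋ p0)
  [⅋]  ⊢ p0, ((p0⊥ ⊗ p0⊥) ⅋ p0)
    [⊗]  ⊢ p0, p0, (p0⊥ ⊗ p0⊥)
      [Ax]  ⊢ p0, p0⊥
      [Ax]  ⊢ p0, p0⊥

Result: YES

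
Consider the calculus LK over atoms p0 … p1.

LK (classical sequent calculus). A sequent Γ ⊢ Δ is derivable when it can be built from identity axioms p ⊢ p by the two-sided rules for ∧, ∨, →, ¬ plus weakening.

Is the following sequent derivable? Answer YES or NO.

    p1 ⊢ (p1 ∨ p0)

Derivation (root first):
[∨R] p1 ⊢ (p1 ∨ p0)
  [WR] p1 ⊢ p1, p0
    [Ax] p1 ⊢ p1

Result: YES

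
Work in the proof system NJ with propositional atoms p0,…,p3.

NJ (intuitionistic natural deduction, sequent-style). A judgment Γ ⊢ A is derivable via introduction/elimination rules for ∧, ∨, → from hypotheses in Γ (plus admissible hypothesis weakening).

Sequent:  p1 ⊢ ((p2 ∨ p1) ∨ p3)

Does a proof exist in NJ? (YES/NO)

Proof tree:
[∨I₁] p1 ⊢ ((p2 ∨ p1) ∨ p3)
  [∨I₂] p1 ⊢ (p2 ∨ p1)
    [Ax] p1 ⊢ p1

Result: YES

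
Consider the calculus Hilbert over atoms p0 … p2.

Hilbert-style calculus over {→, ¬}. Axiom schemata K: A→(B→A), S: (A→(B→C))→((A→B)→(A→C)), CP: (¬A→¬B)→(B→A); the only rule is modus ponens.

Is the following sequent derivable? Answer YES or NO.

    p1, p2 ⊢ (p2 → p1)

Derivation (root first):
[MP] p1, p2 ⊢ (p2 → p1)
  [K]  ⊢ (p1 → (p2 → p1))
  [MP] p1, p2 ⊢ p1
    [MP] p1 ⊢ (p2 → p1)
      [K]  ⊢ (p1 → (p2 → p1))
      [Hyp] p1 ⊢ p1
    [Hyp] p2 ⊢ p2

Result: YES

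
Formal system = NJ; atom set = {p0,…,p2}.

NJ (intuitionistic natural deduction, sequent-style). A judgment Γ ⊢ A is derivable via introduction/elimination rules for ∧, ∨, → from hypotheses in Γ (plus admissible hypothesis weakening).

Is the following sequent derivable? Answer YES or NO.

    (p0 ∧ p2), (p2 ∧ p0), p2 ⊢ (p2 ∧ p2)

Proof tree:
[∧I] (p0 ∧ p2), (p2 ∧ p0), p2 ⊢ (p2 ∧ p2)
  [Wk] p2, (p0 ∧ p2) ⊢ p2
    [Ax] p2 ⊢ p2
  [Wk] p2, (p0 ∧ p2), (p2 ∧ p0) ⊢ p2
    [Wk] p2, (p0 ∧ p2) ⊢ p2
      [Ax] p2 ⊢ p2

Result: YES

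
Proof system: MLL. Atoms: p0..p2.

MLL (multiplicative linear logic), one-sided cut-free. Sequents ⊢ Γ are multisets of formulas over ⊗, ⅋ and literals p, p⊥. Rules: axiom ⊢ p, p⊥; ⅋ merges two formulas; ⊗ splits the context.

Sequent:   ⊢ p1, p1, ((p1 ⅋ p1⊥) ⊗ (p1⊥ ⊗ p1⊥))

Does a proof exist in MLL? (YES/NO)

Derivation trace:
[⊗]  ⊢ p1, p1, ((p1 ⅋ p1⊥) ⊗ (p1⊥ ⊗ p1⊥))
  [⅋]  ⊢ (p1 ⅋ p1⊥)
    [Ax]  ⊢ p1, p1⊥
  [⊗]  ⊢ p1, p1, (p1⊥ ⊗ p1⊥)
    [Ax]  ⊢ p1, p1⊥
    [Ax]  ⊢ p1, p1⊥

Result: YES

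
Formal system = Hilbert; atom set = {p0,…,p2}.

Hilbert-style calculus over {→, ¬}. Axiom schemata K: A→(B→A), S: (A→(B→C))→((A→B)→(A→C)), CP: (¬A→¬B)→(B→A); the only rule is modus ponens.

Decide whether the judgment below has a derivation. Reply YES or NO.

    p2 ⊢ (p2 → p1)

Truth-table refutation:
  v=000: Γ:[p2=F] Δ:[(p2 → p1)=T] refutes=False
  v=001: Γ:[p2=T] Δ:[(p2 → p1)=F] refutes=True  ← countermodel

Result: NO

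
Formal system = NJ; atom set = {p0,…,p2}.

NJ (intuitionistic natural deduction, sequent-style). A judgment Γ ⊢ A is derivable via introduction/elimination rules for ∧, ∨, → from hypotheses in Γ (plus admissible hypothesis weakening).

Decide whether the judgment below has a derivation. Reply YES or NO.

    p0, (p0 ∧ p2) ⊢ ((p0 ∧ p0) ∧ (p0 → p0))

Proof tree:
[Wk] p0, (p0 ∧ p2) ⊢ ((p0 ∧ p0) ∧ (p0 → p0))
  [∧I] p0 ⊢ ((p0 ∧ p0) ∧ (p0 → p0))
    [∧I] p0 ⊢ (p0 ∧ p0)
      [Ax] p0 ⊢ p0
      [Ax] p0 ⊢ p0
    [→I]  ⊢ (p0 → p0)
      [Ax] p0 ⊢ p0

Result: YES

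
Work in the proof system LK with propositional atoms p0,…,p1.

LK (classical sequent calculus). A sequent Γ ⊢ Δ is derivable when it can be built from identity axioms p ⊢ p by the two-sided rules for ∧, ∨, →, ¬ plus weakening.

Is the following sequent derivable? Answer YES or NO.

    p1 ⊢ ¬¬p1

Proof tree:
[¬R] p1 ⊢ ¬¬p1
  [¬L] p1, ¬p1 ⊢ 
    [Ax] p1 ⊢ p1

Result: YES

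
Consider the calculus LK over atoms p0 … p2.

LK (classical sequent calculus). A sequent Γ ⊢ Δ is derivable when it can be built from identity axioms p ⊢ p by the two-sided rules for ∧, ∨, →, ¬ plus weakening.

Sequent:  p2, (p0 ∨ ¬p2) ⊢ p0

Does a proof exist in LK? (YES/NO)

Derivation trace:
[∨L] p2, (p0 ∨ ¬p2) ⊢ p0
  [Ax] p0 ⊢ p0
  [¬L] p2, ¬p2 ⊢ 
    [Ax] p2 ⊢ p2

Result: YES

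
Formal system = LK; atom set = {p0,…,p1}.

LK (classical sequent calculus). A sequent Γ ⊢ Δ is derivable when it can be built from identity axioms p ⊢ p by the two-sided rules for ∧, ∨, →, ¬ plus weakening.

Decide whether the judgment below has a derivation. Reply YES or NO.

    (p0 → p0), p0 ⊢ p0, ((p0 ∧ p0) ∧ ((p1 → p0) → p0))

Derivation (root first):
[∧R] (p0 → p0), p0 ⊢ p0, ((p0 ∧ p0) ∧ ((p1 → p0) → p0))
  [∧R] (p0 → p0), p0 ⊢ p0, (p0 ∧ p0)
    [WR] p0 ⊢ p0, p0
      [Ax] p0 ⊢ p0
    [→L] p0, (p0 → p0) ⊢ p0
      [Ax] p0 ⊢ p0
      [Ax] p0 ⊢ p0
  [→R] p0 ⊢ ((p1 → p0) → p0)
    [→L] p0, (p1 → p0) ⊢ p0
      [WR] p0 ⊢ p0, p1
        [Ax] p0 ⊢ p0
      [Ax] p0 ⊢ p0

Result: YES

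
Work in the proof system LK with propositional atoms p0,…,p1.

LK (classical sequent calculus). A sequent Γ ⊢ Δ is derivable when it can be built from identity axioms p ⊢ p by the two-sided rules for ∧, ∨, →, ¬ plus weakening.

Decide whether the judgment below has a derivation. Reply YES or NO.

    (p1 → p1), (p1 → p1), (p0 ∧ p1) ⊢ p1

Derivation trace:
[∧L] (p1 → p1), (p1 → p1), (p0 ∧ p1) ⊢ p1
  [WL] p1, (p1 → p1), (p1 → p1), p0 ⊢ p1
    [→L] p1, (p1 → p1), (p1 → p1) ⊢ p1
      [→L] p1, (p1 → p1) ⊢ p1
        [Ax] p1 ⊢ p1
        [Ax] p1 ⊢ p1
      [Ax] p1 ⊢ p1

Result: YES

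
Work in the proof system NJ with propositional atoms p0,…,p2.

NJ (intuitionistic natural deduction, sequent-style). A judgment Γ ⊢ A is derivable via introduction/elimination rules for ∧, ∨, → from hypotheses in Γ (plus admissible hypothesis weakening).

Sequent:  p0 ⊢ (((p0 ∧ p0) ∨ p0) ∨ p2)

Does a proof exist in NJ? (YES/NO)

Derivation (root first):
[∨I₁] p0 ⊢ (((p0 ∧ p0) ∨ p0) ∨ p2)
  [∨I₁] p0 ⊢ ((p0 ∧ p0) ∨ p0)
    [∧I] p0 ⊢ (p0 ∧ p0)
      [Ax] p0 ⊢ p0
      [Ax] p0 ⊢ p0

Result: YES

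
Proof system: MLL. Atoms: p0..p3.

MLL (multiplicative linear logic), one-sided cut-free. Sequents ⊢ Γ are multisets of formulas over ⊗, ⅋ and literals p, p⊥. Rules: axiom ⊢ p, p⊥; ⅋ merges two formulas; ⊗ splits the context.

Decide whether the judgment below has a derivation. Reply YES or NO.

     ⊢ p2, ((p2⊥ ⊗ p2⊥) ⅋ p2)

Derivation trace:
[⅋]  ⊢ p2, ((p2⊥ ⊗ p2⊥) ⅋ p2)
  [⊗]  ⊢ p2, p2, (p2⊥ ⊗ p2⊥)
    [Ax]  ⊢ p2, p2⊥
    [Ax]  ⊢ p2, p2⊥

Result: YES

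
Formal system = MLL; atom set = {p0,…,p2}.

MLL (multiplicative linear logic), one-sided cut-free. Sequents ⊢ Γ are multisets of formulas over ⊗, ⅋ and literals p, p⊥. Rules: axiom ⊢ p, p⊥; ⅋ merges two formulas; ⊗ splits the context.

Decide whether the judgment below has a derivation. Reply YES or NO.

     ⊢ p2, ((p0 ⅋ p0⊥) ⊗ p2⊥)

Derivation trace:
[⊗]  ⊢ p2, ((p0 ⅋ p0⊥) ⊗ p2⊥)
  [⅋]  ⊢ (p0 ⅋ p0⊥)
    [Ax]  ⊢ p0, p0⊥
  [Ax]  ⊢ p2, p2⊥

Result: YES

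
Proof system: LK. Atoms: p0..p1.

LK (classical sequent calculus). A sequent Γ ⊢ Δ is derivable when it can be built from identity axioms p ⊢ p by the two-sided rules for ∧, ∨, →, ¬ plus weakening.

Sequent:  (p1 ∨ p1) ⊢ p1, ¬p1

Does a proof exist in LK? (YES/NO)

Derivation (root first):
[∨L] (p1 ∨ p1) ⊢ p1, ¬p1
  [WL] p1 ⊢ p1, ¬p1
    [¬R]  ⊢ p1, ¬p1
      [Ax] p1 ⊢ p1
  [Ax] p1 ⊢ p1

Result: YES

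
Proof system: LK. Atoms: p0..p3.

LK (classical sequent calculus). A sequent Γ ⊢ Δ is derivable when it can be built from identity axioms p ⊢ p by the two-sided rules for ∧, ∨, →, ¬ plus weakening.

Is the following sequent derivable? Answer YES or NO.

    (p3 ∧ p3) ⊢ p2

Truth-table refutation:
  v=0000: Γ:[(p3 ∧ p3)=F] Δ:[p2=F] refutes=False
  v=0001: Γ:[(p3 ∧ p3)=T] Δ:[p2=F] refutes=True  ← countermodel

Result: NO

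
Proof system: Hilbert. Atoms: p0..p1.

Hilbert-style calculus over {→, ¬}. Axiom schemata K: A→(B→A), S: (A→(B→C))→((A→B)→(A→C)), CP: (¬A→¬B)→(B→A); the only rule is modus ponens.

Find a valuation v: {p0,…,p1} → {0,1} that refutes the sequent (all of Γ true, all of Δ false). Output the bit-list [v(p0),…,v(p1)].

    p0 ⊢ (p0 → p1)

Truth-table refutation:
  v=00: Γ:[p0=F] Δ:[(p0 → p1)=T] refutes=False
  v=01: Γ:[p0=F] Δ:[(p0 → p1)=T] refutes=False
  v=10: Γ:[p0=T] Δ:[(p0 → p1)=F] refutes=True  ← countermodel

Result: [1, 0]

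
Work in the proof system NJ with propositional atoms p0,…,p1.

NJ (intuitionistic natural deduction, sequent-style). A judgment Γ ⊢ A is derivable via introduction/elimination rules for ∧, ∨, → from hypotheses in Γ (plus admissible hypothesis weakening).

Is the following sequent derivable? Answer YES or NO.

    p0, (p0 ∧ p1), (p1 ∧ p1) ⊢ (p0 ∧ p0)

Derivation trace:
[Wk] p0, (p0 ∧ p1), (p1 ∧ p1) ⊢ (p0 ∧ p0)
  [Wk] p0, (p0 ∧ p1) ⊢ (p0 ∧ p0)
    [∧I] p0 ⊢ (p0 ∧ p0)
      [Ax] p0 ⊢ p0
      [Ax] p0 ⊢ p0

Result: YES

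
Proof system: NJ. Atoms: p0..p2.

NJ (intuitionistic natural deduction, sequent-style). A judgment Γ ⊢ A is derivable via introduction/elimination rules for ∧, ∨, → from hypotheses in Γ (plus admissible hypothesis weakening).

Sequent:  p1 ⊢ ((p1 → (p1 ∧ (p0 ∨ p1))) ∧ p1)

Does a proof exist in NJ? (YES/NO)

Derivation (root first):
[∧I] p1 ⊢ ((p1 → (p1 ∧ (p0 ∨ p1))) ∧ p1)
  [→I]  ⊢ (p1 → (p1 ∧ (p0 ∨ p1)))
    [∧I] p1 ⊢ (p1 ∧ (p0 ∨ p1))
      [Ax] p1 ⊢ p1
      [∨I₂] p1 ⊢ (p0 ∨ p1)
        [Ax] p1 ⊢ p1
  [Ax] p1 ⊢ p1

Result: YES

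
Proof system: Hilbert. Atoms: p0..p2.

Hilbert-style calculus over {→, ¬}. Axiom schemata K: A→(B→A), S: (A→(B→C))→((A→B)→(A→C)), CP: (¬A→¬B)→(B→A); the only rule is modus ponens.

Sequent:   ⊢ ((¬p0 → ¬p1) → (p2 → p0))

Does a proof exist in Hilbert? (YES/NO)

Enumerate valuations to refute Γ ⊢ Δ:
  v=000: Γ:[] Δ:[((¬p0 → ¬p1) → (p2 → p0))=T] refutes=False
  v=001: Γ:[] Δ:[((¬p0 → ¬p1) → (p2 → p0))=F] refutes=True  ← countermodel

Result: NO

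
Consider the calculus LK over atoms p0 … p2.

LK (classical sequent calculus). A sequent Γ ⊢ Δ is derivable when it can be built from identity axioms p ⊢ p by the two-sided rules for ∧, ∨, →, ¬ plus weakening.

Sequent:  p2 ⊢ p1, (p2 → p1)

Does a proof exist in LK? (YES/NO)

Truth-table refutation:
  v=000: Γ:[p2=F] Δ:[p1=F, (p2 → p1)=T] refutes=False
  v=001: Γ:[p2=T] Δ:[p1=F, (p2 → p1)=F] refutes=True  ← countermodel

Result: NO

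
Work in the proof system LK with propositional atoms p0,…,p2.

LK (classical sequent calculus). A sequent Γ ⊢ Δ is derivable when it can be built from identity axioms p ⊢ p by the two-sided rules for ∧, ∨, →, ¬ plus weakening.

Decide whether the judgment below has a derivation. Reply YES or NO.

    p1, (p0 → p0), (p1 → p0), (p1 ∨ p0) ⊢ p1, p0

Proof tree:
[∨L] p1, (p0 → p0), (p1 → p0), (p1 ∨ p0) ⊢ p1, p0
  [Ax] p1 ⊢ p1
  [WL] p1, (p1 → p0), (p0 → p0), p0 ⊢ p0
    [→L] p1, (p1 → p0), (p0 → p0) ⊢ p0
      [→L] p1, (p1 → p0) ⊢ p0
        [Ax] p1 ⊢ p1
        [Ax] p0 ⊢ p0
      [Ax] p0 ⊢ p0

Result: YES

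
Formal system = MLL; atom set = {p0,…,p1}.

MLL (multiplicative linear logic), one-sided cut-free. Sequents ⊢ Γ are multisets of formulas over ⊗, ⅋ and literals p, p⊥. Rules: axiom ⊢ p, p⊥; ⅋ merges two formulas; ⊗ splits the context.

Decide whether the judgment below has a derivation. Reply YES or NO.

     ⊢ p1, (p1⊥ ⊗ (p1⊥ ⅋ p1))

Derivation (root first):
[⊗]  ⊢ p1, (p1⊥ ⊗ (p1⊥ ⅋ p1))
  [Ax]  ⊢ p1, p1⊥
  [⅋]  ⊢ (p1⊥ ⅋ p1)
    [Ax]  ⊢ p1, p1⊥

Result: YES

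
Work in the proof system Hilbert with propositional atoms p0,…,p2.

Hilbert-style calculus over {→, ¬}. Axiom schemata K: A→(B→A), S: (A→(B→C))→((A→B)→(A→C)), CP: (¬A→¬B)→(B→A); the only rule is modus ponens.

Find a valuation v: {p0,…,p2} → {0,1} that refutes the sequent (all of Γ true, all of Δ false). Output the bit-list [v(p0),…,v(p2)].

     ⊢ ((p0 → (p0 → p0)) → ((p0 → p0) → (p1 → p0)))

Enumerate valuations to refute Γ ⊢ Δ:
  v=000: Γ:[] Δ:[((p0 → (p0 → p0)) → ((p0 → p0) → (p1 → p0)))=T] refutes=False
  v=001: Γ:[] Δ:[((p0 → (p0 → p0)) → ((p0 → p0) → (p1 → p0)))=T] refutes=False
  v=010: Γ:[] Δ:[((p0 → (p0 → p0)) → ((p0 → p0) → (p1 → p0)))=F] refutes=True  ← countermodel

Result: [0, 1, 0]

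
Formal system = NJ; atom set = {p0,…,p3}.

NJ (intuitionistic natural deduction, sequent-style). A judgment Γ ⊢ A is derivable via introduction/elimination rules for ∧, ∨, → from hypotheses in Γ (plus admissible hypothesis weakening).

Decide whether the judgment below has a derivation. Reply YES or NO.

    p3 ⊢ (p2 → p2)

Derivation trace:
[Wk] p3 ⊢ (p2 → p2)
  [→I]  ⊢ (p2 → p2)
    [Ax] p2 ⊢ p2

Result: YES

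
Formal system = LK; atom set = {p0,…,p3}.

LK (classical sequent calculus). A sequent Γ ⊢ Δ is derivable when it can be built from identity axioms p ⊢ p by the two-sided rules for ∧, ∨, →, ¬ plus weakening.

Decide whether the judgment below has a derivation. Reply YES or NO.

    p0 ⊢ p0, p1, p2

Proof tree:
[WR] p0 ⊢ p0, p1, p2
  [WR] p0 ⊢ p0, p1
    [Ax] p0 ⊢ p0

Result: YES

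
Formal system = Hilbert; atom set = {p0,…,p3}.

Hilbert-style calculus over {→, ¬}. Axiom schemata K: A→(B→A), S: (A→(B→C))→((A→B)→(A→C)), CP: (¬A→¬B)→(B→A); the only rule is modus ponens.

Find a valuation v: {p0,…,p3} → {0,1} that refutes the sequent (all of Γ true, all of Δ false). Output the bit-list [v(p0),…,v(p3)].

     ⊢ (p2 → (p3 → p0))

Enumerate valuations to refute Γ ⊢ Δ:
  v=0000: Γ:[] Δ:[(p2 → (p3 → p0))=T] refutes=False
  v=0001: Γ:[] Δ:[(p2 → (p3 → p0))=T] refutes=False
  v=0010: Γ:[] Δ:[(p2 → (p3 → p0))=T] refutes=False
  v=0011: Γ:[] Δ:[(p2 → (p3 → p0))=F] refutes=True  ← countermodel

Result: [0, 0, 1, 1]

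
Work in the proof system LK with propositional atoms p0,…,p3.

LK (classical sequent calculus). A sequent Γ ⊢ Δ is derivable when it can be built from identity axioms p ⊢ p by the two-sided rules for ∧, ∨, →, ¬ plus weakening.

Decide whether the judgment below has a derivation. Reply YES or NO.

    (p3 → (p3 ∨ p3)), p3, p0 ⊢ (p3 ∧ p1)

Search for a countermodel by truth-table:
  v=0000: Γ:[(p3 → (p3 ∨ p3))=T, p3=F, p0=F] Δ:[(p3 ∧ p1)=F] refutes=False
  v=0001: Γ:[(p3 → (p3 ∨ p3))=T, p3=T, p0=F] Δ:[(p3 ∧ p1)=F] refutes=False
  v=0010: Γ:[(p3 → (p3 ∨ p3))=T, p3=F, p0=F] Δ:[(p3 ∧ p1)=F] refutes=False
  v=0011: Γ:[(p3 → (p3 ∨ p3))=T, p3=T, p0=F] Δ:[(p3 ∧ p1)=F] refutes=False
  v=0100: Γ:[(p3 → (p3 ∨ p3))=T, p3=F, p0=F] Δ:[(p3 ∧ p1)=F] refutes=False
  v=0101: Γ:[(p3 → (p3 ∨ p3))=T, p3=T, p0=F] Δ:[(p3 ∧ p1)=T] refutes=False
  v=0110: Γ:[(p3 → (p3 ∨ p3))=T, p3=F, p0=F] Δ:[(p3 ∧ p1)=F] refutes=False
  v=0111: Γ:[(p3 → (p3 ∨ p3))=T, p3=T, p0=F] Δ:[(p3 ∧ p1)=T] refutes=False
  v=1000: Γ:[(p3 → (p3 ∨ p3))=T, p3=F, p0=T] Δ:[(p3 ∧ p1)=F] refutes=False
  v=1001: Γ:[(p3 → (p3 ∨ p3))=T, p3=T, p0=T] Δ:[(p3 ∧ p1)=F] refutes=True  ← countermodel

Result: NO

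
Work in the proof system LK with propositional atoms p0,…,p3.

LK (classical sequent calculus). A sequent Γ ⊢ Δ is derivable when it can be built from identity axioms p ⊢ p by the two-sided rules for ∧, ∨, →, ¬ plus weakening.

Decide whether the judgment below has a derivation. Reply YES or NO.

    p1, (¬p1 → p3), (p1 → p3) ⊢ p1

Derivation (root first):
[→L] p1, (¬p1 → p3), (p1 → p3) ⊢ p1
  [→L] p1, (¬p1 → p3) ⊢ p1
    [¬R]  ⊢ p1, ¬p1
      [Ax] p1 ⊢ p1
    [WL] p1, p3 ⊢ p1
      [Ax] p1 ⊢ p1
  [WL] p1, p3 ⊢ p1
    [Ax] p1 ⊢ p1

Result: YES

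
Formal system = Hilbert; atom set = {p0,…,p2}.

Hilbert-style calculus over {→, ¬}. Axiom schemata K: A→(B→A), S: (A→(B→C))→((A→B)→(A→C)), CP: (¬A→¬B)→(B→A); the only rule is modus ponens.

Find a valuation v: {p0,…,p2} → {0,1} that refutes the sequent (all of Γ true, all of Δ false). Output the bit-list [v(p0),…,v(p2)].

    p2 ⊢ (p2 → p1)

Truth-table refutation:
  v=000: Γ:[p2=F] Δ:[(p2 → p1)=T] refutes=False
  v=001: Γ:[p2=T] Δ:[(p2 → p1)=F] refutes=True  ← countermodel

Result: [0, 0, 1]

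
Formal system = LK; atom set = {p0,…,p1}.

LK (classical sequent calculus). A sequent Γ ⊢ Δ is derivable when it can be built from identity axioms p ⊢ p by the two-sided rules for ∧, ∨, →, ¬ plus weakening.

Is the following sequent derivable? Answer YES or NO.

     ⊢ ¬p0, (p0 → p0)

Derivation (root first):
[→R]  ⊢ ¬p0, (p0 → p0)
  [¬R] p0 ⊢ p0, ¬p0
    [WL] p0, p0 ⊢ p0
      [Ax] p0 ⊢ p0

Result: YES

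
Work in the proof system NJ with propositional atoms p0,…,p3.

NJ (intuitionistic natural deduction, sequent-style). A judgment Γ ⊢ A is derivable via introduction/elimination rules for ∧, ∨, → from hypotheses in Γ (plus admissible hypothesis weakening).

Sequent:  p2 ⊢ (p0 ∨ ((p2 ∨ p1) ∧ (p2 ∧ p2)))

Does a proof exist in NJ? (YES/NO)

Proof tree:
[∨I₂] p2 ⊢ (p0 ∨ ((p2 ∨ p1) ∧ (p2 ∧ p2)))
  [∧I] p2 ⊢ ((p2 ∨ p1) ∧ (p2 ∧ p2))
    [∨I₁] p2 ⊢ (p2 ∨ p1)
      [Ax] p2 ⊢ p2
    [∧I] p2 ⊢ (p2 ∧ p2)
      [Ax] p2 ⊢ p2
      [Ax] p2 ⊢ p2

Result: YES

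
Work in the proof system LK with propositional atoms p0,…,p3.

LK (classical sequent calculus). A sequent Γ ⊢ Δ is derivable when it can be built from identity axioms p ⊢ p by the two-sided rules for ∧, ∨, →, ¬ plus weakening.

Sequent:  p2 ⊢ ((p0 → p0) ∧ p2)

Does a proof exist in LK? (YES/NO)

Derivation (root first):
[∧R] p2 ⊢ ((p0 → p0) ∧ p2)
  [→R]  ⊢ (p0 → p0)
    [Ax] p0 ⊢ p0
  [Ax] p2 ⊢ p2

Result: YES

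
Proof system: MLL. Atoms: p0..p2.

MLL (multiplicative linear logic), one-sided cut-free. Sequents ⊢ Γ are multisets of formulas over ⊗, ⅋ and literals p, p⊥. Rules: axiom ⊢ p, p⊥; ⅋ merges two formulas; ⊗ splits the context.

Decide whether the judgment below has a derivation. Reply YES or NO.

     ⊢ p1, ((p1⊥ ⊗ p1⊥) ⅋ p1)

Derivation (root first):
[⅋]  ⊢ p1, ((p1⊥ ⊗ p1⊥) ⅋ p1)
  [⊗]  ⊢ p1, p1, (p1⊥ ⊗ p1⊥)
    [Ax]  ⊢ p1, p1⊥
    [Ax]  ⊢ p1, p1⊥

Result: YES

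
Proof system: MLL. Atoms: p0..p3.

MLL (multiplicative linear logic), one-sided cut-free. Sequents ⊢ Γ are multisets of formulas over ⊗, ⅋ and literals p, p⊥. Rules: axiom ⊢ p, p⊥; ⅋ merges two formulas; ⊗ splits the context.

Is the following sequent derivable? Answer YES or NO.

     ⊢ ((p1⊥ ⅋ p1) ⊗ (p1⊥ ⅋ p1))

Derivation (root first):
[⊗]  ⊢ ((p1⊥ ⅋ p1) ⊗ (p1⊥ ⅋ p1))
  [⅋]  ⊢ (p1⊥ ⅋ p1)
    [Ax]  ⊢ p1, p1⊥
  [⅋]  ⊢ (p1⊥ ⅋ p1)
    [Ax]  ⊢ p1, p1⊥

Result: YES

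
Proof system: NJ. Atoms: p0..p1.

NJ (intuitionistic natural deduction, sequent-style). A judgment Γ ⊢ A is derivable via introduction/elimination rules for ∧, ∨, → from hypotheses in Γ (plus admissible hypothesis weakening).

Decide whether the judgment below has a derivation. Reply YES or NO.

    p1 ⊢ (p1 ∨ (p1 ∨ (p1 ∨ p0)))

Proof tree:
[∨I₂] p1 ⊢ (p1 ∨ (p1 ∨ (p1 ∨ p0)))
  [∨I₂] p1 ⊢ (p1 ∨ (p1 ∨ p0))
    [∨I₁] p1 ⊢ (p1 ∨ p0)
      [Ax] p1 ⊢ p1

Result: YES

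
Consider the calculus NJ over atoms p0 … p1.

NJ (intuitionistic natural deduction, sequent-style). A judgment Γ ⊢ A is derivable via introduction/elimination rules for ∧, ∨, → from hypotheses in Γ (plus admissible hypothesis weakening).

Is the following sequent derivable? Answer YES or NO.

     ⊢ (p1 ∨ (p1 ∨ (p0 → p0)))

Proof tree:
[∨I₂]  ⊢ (p1 ∨ (p1 ∨ (p0 → p0)))
  [∨I₂]  ⊢ (p1 ∨ (p0 → p0))
    [→I]  ⊢ (p0 → p0)
      [Ax] p0 ⊢ p0

Result: YES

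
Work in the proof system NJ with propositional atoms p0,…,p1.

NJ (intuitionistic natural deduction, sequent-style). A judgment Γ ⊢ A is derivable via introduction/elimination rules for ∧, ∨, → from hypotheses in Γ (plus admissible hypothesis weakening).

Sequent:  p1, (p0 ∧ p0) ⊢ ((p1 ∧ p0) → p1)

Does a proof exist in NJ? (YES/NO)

Derivation trace:
[Wk] p1, (p0 ∧ p0) ⊢ ((p1 ∧ p0) → p1)
  [→I] p1 ⊢ ((p1 ∧ p0) → p1)
    [Wk] p1, (p1 ∧ p0) ⊢ p1
      [Ax] p1 ⊢ p1

Result: YES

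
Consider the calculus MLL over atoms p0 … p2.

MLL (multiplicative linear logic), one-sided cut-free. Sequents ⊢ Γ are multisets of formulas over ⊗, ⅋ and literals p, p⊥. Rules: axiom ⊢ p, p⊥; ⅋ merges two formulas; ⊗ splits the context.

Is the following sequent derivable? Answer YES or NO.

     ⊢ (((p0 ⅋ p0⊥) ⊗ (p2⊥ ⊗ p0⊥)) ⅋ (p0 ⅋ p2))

Derivation (root first):
[⅋]  ⊢ (((p0 ⅋ p0⊥) ⊗ (p2⊥ ⊗ p0⊥)) ⅋ (p0 ⅋ p2))
  [⅋]  ⊢ ((p0 ⅋ p0⊥) ⊗ (p2⊥ ⊗ p0⊥)), (p0 ⅋ p2)
    [⊗]  ⊢ p2, p0, ((p0 ⅋ p0⊥) ⊗ (p2⊥ ⊗ p0⊥))
      [⅋]  ⊢ (p0 ⅋ p0⊥)
        [Ax]  ⊢ p0, p0⊥
      [⊗]  ⊢ p2, p0, (p2⊥ ⊗ p0⊥)
        [Ax]  ⊢ p2, p2⊥
        [Ax]  ⊢ p0, p0⊥

Result: YES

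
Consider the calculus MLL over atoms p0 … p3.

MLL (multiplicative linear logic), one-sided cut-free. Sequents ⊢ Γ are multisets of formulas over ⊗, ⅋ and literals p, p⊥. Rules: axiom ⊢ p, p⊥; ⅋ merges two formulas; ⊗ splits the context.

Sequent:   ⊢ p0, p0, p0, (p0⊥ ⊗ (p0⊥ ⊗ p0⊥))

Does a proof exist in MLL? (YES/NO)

Derivation (root first):
[⊗]  ⊢ p0, p0, p0, (p0⊥ ⊗ (p0⊥ ⊗ p0⊥))
  [Ax]  ⊢ p0, p0⊥
  [⊗]  ⊢ p0, p0, (p0⊥ ⊗ p0⊥)
    [Ax]  ⊢ p0, p0⊥
    [Ax]  ⊢ p0, p0⊥

Result: YES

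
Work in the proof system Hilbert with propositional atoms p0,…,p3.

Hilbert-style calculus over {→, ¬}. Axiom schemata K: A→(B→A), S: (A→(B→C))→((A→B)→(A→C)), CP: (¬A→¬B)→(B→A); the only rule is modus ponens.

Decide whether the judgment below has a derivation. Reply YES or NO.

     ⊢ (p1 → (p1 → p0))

Enumerate valuations to refute Γ ⊢ Δ:
  v=0000: Γ:[] Δ:[(p1 → (p1 → p0))=T] refutes=False
  v=0001: Γ:[] Δ:[(p1 → (p1 → p0))=T] refutes=False
  v=0010: Γ:[] Δ:[(p1 → (p1 → p0))=T] refutes=False
  v=0011: Γ:[] Δ:[(p1 → (p1 → p0))=T] refutes=False
  v=0100: Γ:[] Δ:[(p1 → (p1 → p0))=F] refutes=True  ← countermodel

Result: NO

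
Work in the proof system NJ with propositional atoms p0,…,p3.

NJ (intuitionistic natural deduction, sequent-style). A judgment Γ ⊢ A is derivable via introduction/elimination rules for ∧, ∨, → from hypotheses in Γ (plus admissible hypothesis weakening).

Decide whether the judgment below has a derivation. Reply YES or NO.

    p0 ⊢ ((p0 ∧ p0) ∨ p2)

Proof tree:
[∨I₁] p0 ⊢ ((p0 ∧ p0) ∨ p2)
  [∧I] p0 ⊢ (p0 ∧ p0)
    [Ax] p0 ⊢ p0
    [Ax] p0 ⊢ p0

Result: YES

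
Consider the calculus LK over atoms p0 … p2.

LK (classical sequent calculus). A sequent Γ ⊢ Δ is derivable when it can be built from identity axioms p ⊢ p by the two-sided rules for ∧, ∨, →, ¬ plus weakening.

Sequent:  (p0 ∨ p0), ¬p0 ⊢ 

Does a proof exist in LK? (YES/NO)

Derivation trace:
[¬L] (p0 ∨ p0), ¬p0 ⊢ 
  [∨L] (p0 ∨ p0) ⊢ p0
    [Ax] p0 ⊢ p0
    [Ax] p0 ⊢ p0

Result: YES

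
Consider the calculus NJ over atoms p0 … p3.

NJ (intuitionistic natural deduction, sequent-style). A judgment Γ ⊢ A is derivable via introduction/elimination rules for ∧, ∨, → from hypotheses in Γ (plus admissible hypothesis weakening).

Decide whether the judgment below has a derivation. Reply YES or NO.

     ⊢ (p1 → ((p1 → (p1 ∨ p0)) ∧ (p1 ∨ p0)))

Proof tree:
[→I]  ⊢ (p1 → ((p1 → (p1 ∨ p0)) ∧ (p1 ∨ p0)))
  [∧I] p1 ⊢ ((p1 → (p1 ∨ p0)) ∧ (p1 ∨ p0))
    [→I]  ⊢ (p1 → (p1 ∨ p0))
      [∨I₁] p1 ⊢ (p1 ∨ p0)
        [Ax] p1 ⊢ p1
    [∨I₁] p1 ⊢ (p1 ∨ p0)
      [Ax] p1 ⊢ p1

Result: YES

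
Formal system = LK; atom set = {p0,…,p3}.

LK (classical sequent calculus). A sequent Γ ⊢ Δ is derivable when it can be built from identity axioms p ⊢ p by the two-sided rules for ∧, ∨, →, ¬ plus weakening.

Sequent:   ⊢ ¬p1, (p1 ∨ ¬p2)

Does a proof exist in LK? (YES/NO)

Proof tree:
[∨R]  ⊢ ¬p1, (p1 ∨ ¬p2)
  [¬R]  ⊢ p1, ¬p2, ¬p1
    [¬R] p1 ⊢ p1, ¬p2
      [WL] p1, p2 ⊢ p1
        [Ax] p1 ⊢ p1

Result: YES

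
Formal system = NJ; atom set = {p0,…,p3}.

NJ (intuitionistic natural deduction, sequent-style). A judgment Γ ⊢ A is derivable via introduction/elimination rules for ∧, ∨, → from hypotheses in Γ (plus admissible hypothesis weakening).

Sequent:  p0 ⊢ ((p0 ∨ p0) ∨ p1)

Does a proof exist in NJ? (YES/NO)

Proof tree:
[∨I₁] p0 ⊢ ((p0 ∨ p0) ∨ p1)
  [∨I₂] p0 ⊢ (p0 ∨ p0)
    [Ax] p0 ⊢ p0

Result: YES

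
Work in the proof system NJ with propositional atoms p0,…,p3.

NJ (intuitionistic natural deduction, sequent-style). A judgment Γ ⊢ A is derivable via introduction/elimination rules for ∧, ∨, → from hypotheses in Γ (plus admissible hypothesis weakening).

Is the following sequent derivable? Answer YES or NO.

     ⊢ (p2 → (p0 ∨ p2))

Derivation (root first):
[→I]  ⊢ (p2 → (p0 ∨ p2))
  [∨I₂] p2 ⊢ (p0 ∨ p2)
    [Ax] p2 ⊢ p2

Result: YES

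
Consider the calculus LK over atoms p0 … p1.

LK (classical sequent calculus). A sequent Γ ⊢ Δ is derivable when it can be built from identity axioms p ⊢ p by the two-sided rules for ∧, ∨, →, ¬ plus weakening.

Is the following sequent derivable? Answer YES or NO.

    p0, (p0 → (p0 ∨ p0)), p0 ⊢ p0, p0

Derivation trace:
[WR] p0, (p0 → (p0 ∨ p0)), p0 ⊢ p0, p0
  [WL] p0, (p0 → (p0 ∨ p0)), p0 ⊢ p0
    [→L] p0, (p0 → (p0 ∨ p0)) ⊢ p0
      [Ax] p0 ⊢ p0
      [∨L] (p0 ∨ p0) ⊢ p0
        [Ax] p0 ⊢ p0
        [Ax] p0 ⊢ p0

Result: YES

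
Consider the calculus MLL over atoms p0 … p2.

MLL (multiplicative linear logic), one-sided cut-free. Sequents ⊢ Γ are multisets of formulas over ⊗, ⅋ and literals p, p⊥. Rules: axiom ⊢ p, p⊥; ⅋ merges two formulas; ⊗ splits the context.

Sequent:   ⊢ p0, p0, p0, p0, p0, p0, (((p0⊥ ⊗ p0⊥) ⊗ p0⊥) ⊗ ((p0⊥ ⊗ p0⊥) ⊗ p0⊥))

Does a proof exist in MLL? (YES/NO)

Proof tree:
[⊗]  ⊢ p0, p0, p0, p0, p0, p0, (((p0⊥ ⊗ p0⊥) ⊗ p0⊥) ⊗ ((p0⊥ ⊗ p0⊥) ⊗ p0⊥))
  [⊗]  ⊢ p0, p0, p0, ((p0⊥ ⊗ p0⊥) ⊗ p0⊥)
    [⊗]  ⊢ p0, p0, (p0⊥ ⊗ p0⊥)
      [Ax]  ⊢ p0, p0⊥
      [Ax]  ⊢ p0, p0⊥
    [Ax]  ⊢ p0, p0⊥
  [⊗]  ⊢ p0, p0, p0, ((p0⊥ ⊗ p0⊥) ⊗ p0⊥)
    [⊗]  ⊢ p0, p0, (p0⊥ ⊗ p0⊥)
      [Ax]  ⊢ p0, p0⊥
      [Ax]  ⊢ p0, p0⊥
    [Ax]  ⊢ p0, p0⊥

Result: YES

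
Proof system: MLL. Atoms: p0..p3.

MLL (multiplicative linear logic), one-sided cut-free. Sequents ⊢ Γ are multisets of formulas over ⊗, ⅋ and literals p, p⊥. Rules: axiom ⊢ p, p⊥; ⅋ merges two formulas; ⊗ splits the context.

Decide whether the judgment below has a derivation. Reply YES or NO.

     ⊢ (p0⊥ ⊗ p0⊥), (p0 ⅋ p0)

Derivation trace:
[⅋]  ⊢ (p0⊥ ⊗ p0⊥), (p0 ⅋ p0)
  [⊗]  ⊢ p0, p0, (p0⊥ ⊗ p0⊥)
    [Ax]  ⊢ p0, p0⊥
    [Ax]  ⊢ p0, p0⊥

Result: YES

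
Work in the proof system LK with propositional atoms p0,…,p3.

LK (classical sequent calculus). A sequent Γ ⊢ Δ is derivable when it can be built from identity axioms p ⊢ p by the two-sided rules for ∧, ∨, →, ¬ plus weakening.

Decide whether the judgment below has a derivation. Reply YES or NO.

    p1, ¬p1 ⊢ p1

Derivation trace:
[WR] p1, ¬p1 ⊢ p1
  [¬L] p1, ¬p1 ⊢ 
    [Ax] p1 ⊢ p1

Result: YES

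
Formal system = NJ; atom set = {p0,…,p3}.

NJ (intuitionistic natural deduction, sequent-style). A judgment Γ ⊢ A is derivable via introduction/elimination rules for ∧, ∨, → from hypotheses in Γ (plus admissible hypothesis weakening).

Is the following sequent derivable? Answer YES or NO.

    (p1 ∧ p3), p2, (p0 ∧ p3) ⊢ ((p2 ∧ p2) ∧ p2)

Derivation trace:
[∧I] (p1 ∧ p3), p2, (p0 ∧ p3) ⊢ ((p2 ∧ p2) ∧ p2)
  [∧I] p2, (p0 ∧ p3) ⊢ (p2 ∧ p2)
    [Wk] p2, (p0 ∧ p3) ⊢ p2
      [Ax] p2 ⊢ p2
    [Ax] p2 ⊢ p2
  [Wk] p2, (p0 ∧ p3), (p1 ∧ p3) ⊢ p2
    [Wk] p2, (p0 ∧ p3) ⊢ p2
      [Ax] p2 ⊢ p2

Result: YES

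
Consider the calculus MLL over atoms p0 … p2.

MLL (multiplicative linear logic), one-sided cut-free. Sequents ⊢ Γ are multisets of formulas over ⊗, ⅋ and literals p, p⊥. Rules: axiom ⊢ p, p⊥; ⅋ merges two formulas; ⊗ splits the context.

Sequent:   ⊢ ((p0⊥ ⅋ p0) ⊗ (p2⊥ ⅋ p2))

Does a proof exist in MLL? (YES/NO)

Derivation (root first):
[⊗]  ⊢ ((p0⊥ ⅋ p0) ⊗ (p2⊥ ⅋ p2))
  [⅋]  ⊢ (p0⊥ ⅋ p0)
    [Ax]  ⊢ p0, p0⊥
  [⅋]  ⊢ (p2⊥ ⅋ p2)
    [Ax]  ⊢ p2, p2⊥

Result: YES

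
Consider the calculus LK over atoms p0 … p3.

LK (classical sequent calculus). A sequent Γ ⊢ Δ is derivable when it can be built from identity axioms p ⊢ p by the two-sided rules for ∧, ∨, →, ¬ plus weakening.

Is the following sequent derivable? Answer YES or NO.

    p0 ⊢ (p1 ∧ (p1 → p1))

Enumerate valuations to refute Γ ⊢ Δ:
  v=0000: Γ:[p0=F] Δ:[(p1 ∧ (p1 → p1))=F] refutes=False
  v=0001: Γ:[p0=F] Δ:[(p1 ∧ (p1 → p1))=F] refutes=False
  v=0010: Γ:[p0=F] Δ:[(p1 ∧ (p1 → p1))=F] refutes=False
  v=0011: Γ:[p0=F] Δ:[(p1 ∧ (p1 → p1))=F] refutes=False
  v=0100: Γ:[p0=F] Δ:[(p1 ∧ (p1 → p1))=T] refutes=False
  v=0101: Γ:[p0=F] Δ:[(p1 ∧ (p1 → p1))=T] refutes=False
  v=0110: Γ:[p0=F] Δ:[(p1 ∧ (p1 → p1))=T] refutes=False
  v=0111: Γ:[p0=F] Δ:[(p1 ∧ (p1 → p1))=T] refutes=False
  v=1000: Γ:[p0=T] Δ:[(p1 ∧ (p1 → p1))=F] refutes=True  ← countermodel

Result: NO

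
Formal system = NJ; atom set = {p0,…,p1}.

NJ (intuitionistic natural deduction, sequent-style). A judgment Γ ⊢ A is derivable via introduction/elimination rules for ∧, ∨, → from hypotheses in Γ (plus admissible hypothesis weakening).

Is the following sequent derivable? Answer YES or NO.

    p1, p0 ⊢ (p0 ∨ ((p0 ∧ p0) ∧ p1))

Derivation trace:
[∨I₂] p1, p0 ⊢ (p0 ∨ ((p0 ∧ p0) ∧ p1))
  [∧I] p1, p0 ⊢ ((p0 ∧ p0) ∧ p1)
    [∧I] p0 ⊢ (p0 ∧ p0)
      [Ax] p0 ⊢ p0
      [Ax] p0 ⊢ p0
    [Ax] p1 ⊢ p1

Result: YES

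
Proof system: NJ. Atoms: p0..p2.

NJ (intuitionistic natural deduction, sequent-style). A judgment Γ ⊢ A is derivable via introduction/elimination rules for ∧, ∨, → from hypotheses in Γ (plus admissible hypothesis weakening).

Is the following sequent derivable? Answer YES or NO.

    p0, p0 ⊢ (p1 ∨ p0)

Proof tree:
[Wk] p0, p0 ⊢ (p1 ∨ p0)
  [∨I₂] p0 ⊢ (p1 ∨ p0)
    [Ax] p0 ⊢ p0

Result: YES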